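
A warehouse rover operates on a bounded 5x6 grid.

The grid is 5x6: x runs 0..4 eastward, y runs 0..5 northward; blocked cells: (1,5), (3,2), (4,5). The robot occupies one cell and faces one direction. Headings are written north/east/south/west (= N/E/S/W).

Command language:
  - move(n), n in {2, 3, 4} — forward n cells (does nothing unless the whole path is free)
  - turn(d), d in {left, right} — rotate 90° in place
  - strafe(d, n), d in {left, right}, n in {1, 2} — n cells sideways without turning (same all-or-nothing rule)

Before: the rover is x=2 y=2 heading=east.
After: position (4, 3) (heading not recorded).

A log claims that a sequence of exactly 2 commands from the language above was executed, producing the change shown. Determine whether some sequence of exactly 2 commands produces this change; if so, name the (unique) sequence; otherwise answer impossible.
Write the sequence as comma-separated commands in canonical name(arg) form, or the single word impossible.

strafe(left, 1), move(2)

key: order matters: swapping strafe(left, 1) and move(2) lands elsewhere
from: x=2 y=2 heading=east
t=1 strafe(left, 1) ⇒ x=2 y=3 heading=east
t=2 move(2) ⇒ x=4 y=3 heading=east
uniquely the one of 81 2-step routes that fits.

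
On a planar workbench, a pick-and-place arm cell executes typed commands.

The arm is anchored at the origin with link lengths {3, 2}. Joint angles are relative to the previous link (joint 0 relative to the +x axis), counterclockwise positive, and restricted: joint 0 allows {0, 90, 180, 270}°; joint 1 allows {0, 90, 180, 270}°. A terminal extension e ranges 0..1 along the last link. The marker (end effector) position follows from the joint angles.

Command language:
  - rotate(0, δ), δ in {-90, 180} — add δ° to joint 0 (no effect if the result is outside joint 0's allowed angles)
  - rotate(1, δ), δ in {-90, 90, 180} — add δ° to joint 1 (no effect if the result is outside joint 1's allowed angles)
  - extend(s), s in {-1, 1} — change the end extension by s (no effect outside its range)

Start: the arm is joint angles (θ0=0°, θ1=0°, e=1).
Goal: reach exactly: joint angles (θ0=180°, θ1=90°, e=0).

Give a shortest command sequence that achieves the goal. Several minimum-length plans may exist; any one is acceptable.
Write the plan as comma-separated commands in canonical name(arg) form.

start: joint angles (θ0=0°, θ1=0°, e=1)
step 1 (extend(-1)): joint angles (θ0=0°, θ1=0°, e=0)
step 2 (rotate(0, 180)): joint angles (θ0=180°, θ1=0°, e=0)
step 3 (rotate(1, 90)): joint angles (θ0=180°, θ1=90°, e=0)
no 2-step plan works, so 3 is optimal.

extend(-1), rotate(0, 180), rotate(1, 90)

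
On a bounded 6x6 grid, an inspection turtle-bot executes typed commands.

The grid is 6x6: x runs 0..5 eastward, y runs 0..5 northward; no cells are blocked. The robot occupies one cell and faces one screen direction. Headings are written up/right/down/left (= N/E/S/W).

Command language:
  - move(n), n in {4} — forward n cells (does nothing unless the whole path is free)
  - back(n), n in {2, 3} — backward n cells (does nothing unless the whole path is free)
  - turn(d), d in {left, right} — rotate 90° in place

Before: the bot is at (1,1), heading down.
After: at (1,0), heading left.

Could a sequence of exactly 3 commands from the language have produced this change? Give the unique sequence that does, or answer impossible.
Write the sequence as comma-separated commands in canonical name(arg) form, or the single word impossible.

key: cell and facing (now W) both changed — the 3 commands mix motion and turning
from: at (1,1), heading down
step 1 (back(3)): at (1,4), heading down
step 2 (move(4)): at (1,0), heading down
step 3 (turn(right)): at (1,0), heading left
no rival 3-sequence matches.

back(3), move(4), turn(right)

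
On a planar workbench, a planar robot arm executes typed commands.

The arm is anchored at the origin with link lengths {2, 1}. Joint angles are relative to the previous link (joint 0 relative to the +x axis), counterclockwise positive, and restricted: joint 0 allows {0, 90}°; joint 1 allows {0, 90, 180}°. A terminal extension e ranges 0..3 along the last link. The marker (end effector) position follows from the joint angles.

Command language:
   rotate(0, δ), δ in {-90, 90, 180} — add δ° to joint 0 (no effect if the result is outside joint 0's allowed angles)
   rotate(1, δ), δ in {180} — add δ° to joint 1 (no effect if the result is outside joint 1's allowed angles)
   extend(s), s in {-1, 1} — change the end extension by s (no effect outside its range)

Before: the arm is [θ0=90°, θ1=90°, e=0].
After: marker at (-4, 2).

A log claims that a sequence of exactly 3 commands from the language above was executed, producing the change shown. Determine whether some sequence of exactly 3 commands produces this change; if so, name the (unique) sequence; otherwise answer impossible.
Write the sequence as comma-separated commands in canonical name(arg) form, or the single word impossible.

begin: [θ0=90°, θ1=90°, e=0]
t=1 extend(1) ⇒ [θ0=90°, θ1=90°, e=1]
t=2 extend(1) ⇒ [θ0=90°, θ1=90°, e=2]
t=3 extend(1) ⇒ [θ0=90°, θ1=90°, e=3]
no rival 3-sequence matches.

extend(1), extend(1), extend(1)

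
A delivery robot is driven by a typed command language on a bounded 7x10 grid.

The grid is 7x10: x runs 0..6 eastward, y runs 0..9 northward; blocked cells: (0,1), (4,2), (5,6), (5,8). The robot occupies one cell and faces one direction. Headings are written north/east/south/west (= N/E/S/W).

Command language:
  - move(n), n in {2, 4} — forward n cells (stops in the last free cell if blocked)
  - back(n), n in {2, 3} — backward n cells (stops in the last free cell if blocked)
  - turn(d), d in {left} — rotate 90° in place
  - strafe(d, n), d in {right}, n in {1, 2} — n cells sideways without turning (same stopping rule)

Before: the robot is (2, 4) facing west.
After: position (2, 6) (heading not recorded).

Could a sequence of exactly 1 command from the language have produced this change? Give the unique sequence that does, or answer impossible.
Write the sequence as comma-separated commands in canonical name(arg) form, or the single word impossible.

from: (2, 4) facing west
step 1 (strafe(right, 2)): (2, 6) facing west
all 7 alternatives checked — unique.

strafe(right, 2)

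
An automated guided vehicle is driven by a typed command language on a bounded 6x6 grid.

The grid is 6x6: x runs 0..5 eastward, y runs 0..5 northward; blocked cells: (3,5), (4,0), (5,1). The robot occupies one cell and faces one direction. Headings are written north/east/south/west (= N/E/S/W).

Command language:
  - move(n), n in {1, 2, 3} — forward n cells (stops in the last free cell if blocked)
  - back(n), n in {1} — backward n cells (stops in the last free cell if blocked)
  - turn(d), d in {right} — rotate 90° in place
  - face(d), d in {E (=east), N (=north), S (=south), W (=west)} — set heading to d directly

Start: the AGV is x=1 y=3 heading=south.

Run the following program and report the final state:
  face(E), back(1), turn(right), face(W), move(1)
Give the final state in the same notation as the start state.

start: x=1 y=3 heading=south
t=1 face(E) ⇒ x=1 y=3 heading=east
t=2 back(1) ⇒ x=0 y=3 heading=east
t=3 turn(right) ⇒ x=0 y=3 heading=south
t=4 face(W) ⇒ x=0 y=3 heading=west
t=5 move(1) ⇒ x=0 y=3 heading=west

x=0 y=3 heading=west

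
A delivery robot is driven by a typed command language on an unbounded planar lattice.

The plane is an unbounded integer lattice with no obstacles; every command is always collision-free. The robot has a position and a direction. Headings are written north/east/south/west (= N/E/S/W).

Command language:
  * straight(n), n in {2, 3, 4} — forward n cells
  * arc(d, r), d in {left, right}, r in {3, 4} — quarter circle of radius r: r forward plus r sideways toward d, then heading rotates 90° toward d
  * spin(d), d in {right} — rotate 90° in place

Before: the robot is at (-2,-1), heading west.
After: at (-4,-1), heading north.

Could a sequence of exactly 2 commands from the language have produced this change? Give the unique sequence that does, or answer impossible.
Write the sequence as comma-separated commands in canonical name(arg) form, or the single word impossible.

key: cell and facing (now N) both changed — the 2 commands mix motion and turning
t0: at (-2,-1), heading west
1. straight(2) → at (-4,-1), heading west
2. spin(right) → at (-4,-1), heading north
uniquely the one of 64 2-step routes that fits.

straight(2), spin(right)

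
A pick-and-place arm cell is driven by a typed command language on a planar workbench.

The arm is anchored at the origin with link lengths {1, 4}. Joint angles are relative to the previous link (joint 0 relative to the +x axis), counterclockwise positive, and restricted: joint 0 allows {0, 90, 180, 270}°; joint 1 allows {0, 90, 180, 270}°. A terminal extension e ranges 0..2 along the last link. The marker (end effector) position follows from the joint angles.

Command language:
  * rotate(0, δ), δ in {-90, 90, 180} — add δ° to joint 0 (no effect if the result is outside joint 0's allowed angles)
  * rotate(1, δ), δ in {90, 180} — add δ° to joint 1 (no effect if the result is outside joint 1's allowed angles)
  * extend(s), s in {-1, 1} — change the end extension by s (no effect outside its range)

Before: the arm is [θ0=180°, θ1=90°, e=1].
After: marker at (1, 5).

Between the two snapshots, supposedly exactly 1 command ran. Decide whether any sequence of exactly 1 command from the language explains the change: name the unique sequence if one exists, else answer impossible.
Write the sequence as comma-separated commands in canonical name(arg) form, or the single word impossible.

begin: [θ0=180°, θ1=90°, e=1]
[1] after rotate(0, 180): [θ0=0°, θ1=90°, e=1]
no other 1-command option fits: unique.

rotate(0, 180)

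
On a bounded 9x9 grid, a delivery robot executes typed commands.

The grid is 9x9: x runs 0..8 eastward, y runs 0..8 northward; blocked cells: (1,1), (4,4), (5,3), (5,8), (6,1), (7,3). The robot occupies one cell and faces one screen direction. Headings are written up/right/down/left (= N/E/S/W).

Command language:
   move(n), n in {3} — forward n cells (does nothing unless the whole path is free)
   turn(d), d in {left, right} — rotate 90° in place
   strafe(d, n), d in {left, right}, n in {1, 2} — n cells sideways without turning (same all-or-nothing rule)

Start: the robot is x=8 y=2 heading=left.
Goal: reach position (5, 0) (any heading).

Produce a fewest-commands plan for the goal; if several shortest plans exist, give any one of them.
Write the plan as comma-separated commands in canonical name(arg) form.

start: x=8 y=2 heading=left
t=1 strafe(left, 2) ⇒ x=8 y=0 heading=left
t=2 move(3) ⇒ x=5 y=0 heading=left
no 1-step plan works, so 2 is optimal.

strafe(left, 2), move(3)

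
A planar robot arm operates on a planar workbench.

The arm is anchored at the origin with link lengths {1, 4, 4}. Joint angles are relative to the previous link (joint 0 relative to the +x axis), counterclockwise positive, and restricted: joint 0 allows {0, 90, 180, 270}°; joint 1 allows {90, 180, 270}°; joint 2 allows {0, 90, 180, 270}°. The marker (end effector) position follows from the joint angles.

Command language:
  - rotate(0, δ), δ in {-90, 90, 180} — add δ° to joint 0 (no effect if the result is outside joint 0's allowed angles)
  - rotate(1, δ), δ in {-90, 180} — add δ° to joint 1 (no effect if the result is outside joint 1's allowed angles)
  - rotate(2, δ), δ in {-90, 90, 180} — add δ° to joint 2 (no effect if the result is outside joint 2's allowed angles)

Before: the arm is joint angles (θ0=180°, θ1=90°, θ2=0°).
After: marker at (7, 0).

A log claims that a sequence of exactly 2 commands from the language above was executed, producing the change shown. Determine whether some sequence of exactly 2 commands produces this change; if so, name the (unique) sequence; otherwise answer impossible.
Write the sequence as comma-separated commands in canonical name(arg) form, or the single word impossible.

rotate(1, 180), rotate(1, -90)

key: running rotate(1, -90) before rotate(1, 180) would end elsewhere — order is forced
from: joint angles (θ0=180°, θ1=90°, θ2=0°)
t=1 rotate(1, 180) ⇒ joint angles (θ0=180°, θ1=270°, θ2=0°)
t=2 rotate(1, -90) ⇒ joint angles (θ0=180°, θ1=180°, θ2=0°)
uniquely the one of 64 2-step routes that fits.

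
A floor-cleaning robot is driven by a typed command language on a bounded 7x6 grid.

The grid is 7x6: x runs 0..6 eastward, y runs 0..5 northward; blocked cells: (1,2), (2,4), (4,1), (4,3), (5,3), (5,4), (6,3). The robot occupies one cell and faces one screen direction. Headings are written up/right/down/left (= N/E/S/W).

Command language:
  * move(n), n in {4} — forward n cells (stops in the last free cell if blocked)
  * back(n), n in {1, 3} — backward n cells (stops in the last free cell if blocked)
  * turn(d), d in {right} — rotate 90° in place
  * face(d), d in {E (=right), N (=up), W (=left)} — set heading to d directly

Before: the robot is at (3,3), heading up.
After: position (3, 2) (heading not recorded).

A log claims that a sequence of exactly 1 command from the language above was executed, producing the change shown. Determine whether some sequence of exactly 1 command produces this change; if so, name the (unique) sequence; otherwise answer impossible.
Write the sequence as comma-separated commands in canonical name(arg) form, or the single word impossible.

start: at (3,3), heading up
t=1 back(1) ⇒ at (3,2), heading up
no other 1-command option fits: unique.

back(1)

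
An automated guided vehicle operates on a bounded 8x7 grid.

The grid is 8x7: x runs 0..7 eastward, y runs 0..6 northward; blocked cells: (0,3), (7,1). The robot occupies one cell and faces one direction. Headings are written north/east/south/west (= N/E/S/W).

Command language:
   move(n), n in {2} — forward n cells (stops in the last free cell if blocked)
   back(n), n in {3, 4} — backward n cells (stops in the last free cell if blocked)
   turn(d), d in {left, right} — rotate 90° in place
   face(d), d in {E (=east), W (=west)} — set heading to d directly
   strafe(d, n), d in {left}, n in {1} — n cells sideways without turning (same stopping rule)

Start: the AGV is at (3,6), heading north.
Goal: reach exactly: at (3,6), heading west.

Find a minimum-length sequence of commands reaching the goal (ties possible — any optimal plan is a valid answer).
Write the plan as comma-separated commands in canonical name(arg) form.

begin: at (3,6), heading north
1. face(W) → at (3,6), heading west
minimal: 1 command(s), checked below 1.

face(W)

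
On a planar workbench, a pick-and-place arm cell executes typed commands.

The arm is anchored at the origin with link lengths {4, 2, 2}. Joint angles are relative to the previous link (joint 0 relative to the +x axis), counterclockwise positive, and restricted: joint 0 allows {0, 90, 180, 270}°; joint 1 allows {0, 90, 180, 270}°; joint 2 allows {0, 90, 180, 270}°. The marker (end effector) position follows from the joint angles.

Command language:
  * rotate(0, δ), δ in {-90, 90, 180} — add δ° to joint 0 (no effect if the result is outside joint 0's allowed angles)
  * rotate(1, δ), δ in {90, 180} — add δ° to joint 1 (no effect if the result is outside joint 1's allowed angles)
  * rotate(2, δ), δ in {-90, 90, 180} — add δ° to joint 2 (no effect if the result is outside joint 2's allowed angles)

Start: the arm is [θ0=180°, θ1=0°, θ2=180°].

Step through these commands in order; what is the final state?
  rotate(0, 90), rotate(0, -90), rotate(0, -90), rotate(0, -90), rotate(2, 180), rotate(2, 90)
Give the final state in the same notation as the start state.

t0: [θ0=180°, θ1=0°, θ2=180°]
step 1 (rotate(0, 90)): [θ0=270°, θ1=0°, θ2=180°]
step 2 (rotate(0, -90)): [θ0=180°, θ1=0°, θ2=180°]
step 3 (rotate(0, -90)): [θ0=90°, θ1=0°, θ2=180°]
step 4 (rotate(0, -90)): [θ0=0°, θ1=0°, θ2=180°]
step 5 (rotate(2, 180)): [θ0=0°, θ1=0°, θ2=0°]
step 6 (rotate(2, 90)): [θ0=0°, θ1=0°, θ2=90°]

[θ0=0°, θ1=0°, θ2=90°]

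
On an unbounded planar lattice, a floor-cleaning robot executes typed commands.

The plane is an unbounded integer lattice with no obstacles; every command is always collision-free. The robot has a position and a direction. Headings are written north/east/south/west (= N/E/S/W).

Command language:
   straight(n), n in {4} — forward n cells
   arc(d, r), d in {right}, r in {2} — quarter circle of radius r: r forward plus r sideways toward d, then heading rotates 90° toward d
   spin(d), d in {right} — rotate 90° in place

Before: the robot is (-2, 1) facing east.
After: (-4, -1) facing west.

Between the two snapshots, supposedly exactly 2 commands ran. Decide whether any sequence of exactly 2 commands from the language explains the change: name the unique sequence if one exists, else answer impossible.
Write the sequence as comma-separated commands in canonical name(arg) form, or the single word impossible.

key: running arc(right, 2) before spin(right) would end elsewhere — order is forced
begin: (-2, 1) facing east
step 1 (spin(right)): (-2, 1) facing south
step 2 (arc(right, 2)): (-4, -1) facing west
uniquely the one of 9 2-step routes that fits.

spin(right), arc(right, 2)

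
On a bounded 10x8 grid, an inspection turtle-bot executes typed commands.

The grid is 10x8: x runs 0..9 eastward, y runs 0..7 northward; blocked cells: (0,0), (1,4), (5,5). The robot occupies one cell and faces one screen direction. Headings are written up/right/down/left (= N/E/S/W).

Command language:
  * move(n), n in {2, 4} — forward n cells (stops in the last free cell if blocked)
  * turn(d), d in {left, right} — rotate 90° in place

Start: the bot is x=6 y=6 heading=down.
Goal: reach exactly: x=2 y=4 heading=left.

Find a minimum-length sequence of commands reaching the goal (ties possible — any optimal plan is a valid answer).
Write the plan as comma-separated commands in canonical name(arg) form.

t0: x=6 y=6 heading=down
[1] after move(2): x=6 y=4 heading=down
[2] after turn(right): x=6 y=4 heading=left
[3] after move(4): x=2 y=4 heading=left
nothing shorter than 3 reaches the goal.

move(2), turn(right), move(4)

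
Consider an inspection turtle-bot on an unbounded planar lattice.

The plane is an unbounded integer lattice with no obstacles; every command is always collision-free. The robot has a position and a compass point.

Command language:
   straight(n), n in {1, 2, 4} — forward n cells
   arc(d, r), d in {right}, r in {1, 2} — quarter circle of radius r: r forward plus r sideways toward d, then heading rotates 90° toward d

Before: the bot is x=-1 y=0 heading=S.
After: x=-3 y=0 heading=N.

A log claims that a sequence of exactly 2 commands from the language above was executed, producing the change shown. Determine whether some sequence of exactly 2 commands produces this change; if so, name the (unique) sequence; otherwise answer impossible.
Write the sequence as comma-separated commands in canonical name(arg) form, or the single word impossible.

arc(right, 1), arc(right, 1)

key: cell and facing (now N) both changed — the 2 commands mix motion and turning
initial: x=-1 y=0 heading=S
t=1 arc(right, 1) ⇒ x=-2 y=-1 heading=W
t=2 arc(right, 1) ⇒ x=-3 y=0 heading=N
uniquely the one of 25 2-step routes that fits.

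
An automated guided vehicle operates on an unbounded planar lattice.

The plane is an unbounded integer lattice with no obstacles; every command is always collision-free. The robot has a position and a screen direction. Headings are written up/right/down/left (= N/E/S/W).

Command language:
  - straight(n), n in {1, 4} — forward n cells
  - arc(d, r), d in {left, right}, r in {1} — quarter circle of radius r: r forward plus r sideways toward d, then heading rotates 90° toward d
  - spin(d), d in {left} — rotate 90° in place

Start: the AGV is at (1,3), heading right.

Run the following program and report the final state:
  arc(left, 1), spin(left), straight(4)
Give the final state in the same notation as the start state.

at (-2,4), heading left

start: at (1,3), heading right
step 1 (arc(left, 1)): at (2,4), heading up
step 2 (spin(left)): at (2,4), heading left
step 3 (straight(4)): at (-2,4), heading left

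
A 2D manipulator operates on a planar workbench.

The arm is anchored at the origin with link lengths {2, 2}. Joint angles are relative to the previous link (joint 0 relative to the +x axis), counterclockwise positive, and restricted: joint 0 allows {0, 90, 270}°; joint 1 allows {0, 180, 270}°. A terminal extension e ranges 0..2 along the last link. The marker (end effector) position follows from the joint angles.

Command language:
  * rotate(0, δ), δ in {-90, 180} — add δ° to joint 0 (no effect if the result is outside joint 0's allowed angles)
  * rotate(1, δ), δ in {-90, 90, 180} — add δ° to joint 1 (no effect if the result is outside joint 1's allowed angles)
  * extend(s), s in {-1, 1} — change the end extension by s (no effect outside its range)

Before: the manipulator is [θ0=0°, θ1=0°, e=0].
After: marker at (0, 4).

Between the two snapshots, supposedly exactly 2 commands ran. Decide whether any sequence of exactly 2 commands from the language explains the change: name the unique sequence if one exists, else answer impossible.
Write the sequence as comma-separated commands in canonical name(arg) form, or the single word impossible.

rotate(0, -90), rotate(0, 180)

key: running rotate(0, 180) before rotate(0, -90) would end elsewhere — order is forced
initial: [θ0=0°, θ1=0°, e=0]
1. rotate(0, -90) → [θ0=270°, θ1=0°, e=0]
2. rotate(0, 180) → [θ0=90°, θ1=0°, e=0]
no other 2-command option fits: unique.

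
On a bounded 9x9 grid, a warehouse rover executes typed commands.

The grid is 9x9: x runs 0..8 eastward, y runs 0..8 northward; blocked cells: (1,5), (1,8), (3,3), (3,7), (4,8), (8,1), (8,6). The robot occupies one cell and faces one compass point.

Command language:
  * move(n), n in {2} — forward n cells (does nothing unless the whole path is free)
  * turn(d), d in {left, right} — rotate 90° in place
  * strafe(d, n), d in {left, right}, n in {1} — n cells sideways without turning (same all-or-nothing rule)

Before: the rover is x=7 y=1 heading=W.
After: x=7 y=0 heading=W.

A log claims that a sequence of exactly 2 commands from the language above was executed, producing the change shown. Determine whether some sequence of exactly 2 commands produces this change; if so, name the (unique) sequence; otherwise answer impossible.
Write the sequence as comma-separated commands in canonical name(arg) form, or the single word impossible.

strafe(left, 1), strafe(left, 1)

key: the second strafe(left, 1) would leave the grid, so it does nothing
t0: x=7 y=1 heading=W
1. strafe(left, 1) → x=7 y=0 heading=W
2. strafe(left, 1) → x=7 y=0 heading=W
all 25 alternatives checked — unique.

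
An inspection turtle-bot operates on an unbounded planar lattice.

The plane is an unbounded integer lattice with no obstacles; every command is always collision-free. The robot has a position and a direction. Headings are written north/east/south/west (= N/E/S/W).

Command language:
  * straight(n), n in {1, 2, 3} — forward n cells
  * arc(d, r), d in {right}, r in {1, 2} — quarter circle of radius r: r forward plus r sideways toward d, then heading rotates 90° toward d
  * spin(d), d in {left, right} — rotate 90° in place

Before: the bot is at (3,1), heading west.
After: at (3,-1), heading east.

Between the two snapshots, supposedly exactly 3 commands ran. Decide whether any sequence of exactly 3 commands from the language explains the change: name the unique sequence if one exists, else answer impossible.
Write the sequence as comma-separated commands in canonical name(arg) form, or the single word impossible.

key: cell and facing (now E) both changed — the 3 commands mix motion and turning
from: at (3,1), heading west
[1] after spin(left): at (3,1), heading south
[2] after straight(2): at (3,-1), heading south
[3] after spin(left): at (3,-1), heading east
uniquely the one of 343 3-step routes that fits.

spin(left), straight(2), spin(left)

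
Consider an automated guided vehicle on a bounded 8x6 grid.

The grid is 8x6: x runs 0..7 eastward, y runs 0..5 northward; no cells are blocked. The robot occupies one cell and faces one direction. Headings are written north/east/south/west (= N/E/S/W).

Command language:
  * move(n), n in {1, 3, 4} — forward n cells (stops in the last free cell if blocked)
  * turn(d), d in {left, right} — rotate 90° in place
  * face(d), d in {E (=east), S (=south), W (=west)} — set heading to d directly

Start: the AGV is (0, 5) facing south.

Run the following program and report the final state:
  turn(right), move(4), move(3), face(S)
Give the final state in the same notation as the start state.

start: (0, 5) facing south
step 1 (turn(right)): (0, 5) facing west
step 2 (move(4)): (0, 5) facing west
step 3 (move(3)): (0, 5) facing west
step 4 (face(S)): (0, 5) facing south

(0, 5) facing south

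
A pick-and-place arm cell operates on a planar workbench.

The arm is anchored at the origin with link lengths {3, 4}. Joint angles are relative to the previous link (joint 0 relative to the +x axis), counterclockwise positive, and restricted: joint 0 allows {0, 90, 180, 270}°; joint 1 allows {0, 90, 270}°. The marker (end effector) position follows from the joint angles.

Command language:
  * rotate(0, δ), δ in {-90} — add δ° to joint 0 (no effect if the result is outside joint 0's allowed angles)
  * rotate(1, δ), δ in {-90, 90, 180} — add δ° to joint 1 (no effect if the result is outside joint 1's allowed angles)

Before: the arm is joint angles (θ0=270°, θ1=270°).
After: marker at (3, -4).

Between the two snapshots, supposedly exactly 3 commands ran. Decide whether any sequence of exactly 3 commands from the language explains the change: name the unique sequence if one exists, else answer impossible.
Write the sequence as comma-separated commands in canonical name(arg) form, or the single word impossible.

rotate(0, -90), rotate(0, -90), rotate(0, -90)

from: joint angles (θ0=270°, θ1=270°)
step 1 (rotate(0, -90)): joint angles (θ0=180°, θ1=270°)
step 2 (rotate(0, -90)): joint angles (θ0=90°, θ1=270°)
step 3 (rotate(0, -90)): joint angles (θ0=0°, θ1=270°)
all 64 alternatives checked — unique.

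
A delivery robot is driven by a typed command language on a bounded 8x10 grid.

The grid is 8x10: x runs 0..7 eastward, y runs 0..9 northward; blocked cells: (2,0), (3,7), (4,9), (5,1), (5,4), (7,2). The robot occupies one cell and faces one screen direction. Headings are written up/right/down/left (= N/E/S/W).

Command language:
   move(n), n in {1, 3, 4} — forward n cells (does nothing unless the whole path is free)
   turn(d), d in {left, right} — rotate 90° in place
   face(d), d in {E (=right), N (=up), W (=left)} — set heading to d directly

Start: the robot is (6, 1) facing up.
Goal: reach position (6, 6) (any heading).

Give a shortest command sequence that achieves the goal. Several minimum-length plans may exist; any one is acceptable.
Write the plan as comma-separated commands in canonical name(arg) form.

initial: (6, 1) facing up
step 1 (move(1)): (6, 2) facing up
step 2 (move(4)): (6, 6) facing up
no 1-step plan works, so 2 is optimal.

move(1), move(4)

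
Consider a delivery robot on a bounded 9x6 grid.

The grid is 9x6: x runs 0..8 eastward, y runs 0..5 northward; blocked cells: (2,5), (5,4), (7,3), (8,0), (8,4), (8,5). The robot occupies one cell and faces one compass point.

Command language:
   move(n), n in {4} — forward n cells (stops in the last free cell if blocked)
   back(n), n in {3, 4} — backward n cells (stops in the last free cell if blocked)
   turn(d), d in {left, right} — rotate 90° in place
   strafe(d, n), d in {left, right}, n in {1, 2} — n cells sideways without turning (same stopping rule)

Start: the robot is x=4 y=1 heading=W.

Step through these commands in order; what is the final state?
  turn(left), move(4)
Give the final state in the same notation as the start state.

initial: x=4 y=1 heading=W
step 1 (turn(left)): x=4 y=1 heading=S
step 2 (move(4)): x=4 y=0 heading=S

x=4 y=0 heading=S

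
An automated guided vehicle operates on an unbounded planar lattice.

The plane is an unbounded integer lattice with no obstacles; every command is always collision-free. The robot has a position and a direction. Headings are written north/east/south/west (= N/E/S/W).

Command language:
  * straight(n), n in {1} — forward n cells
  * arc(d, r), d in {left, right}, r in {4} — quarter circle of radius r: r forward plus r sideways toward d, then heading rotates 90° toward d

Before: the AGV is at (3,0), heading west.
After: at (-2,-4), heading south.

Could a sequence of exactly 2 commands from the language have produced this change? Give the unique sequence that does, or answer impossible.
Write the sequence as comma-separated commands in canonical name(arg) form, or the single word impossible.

key: cell and facing (now S) both changed — the 2 commands mix motion and turning
t0: at (3,0), heading west
[1] after straight(1): at (2,0), heading west
[2] after arc(left, 4): at (-2,-4), heading south
uniquely the one of 9 2-step routes that fits.

straight(1), arc(left, 4)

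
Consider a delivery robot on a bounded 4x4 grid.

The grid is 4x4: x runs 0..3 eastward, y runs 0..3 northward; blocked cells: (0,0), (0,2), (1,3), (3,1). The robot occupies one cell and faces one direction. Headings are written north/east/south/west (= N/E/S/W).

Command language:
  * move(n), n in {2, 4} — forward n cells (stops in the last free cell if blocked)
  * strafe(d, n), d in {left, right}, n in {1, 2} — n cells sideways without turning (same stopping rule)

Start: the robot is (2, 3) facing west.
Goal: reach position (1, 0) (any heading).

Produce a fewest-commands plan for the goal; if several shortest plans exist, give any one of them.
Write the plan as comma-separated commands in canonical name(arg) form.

begin: (2, 3) facing west
1. strafe(left, 2) → (2, 1) facing west
2. strafe(left, 2) → (2, 0) facing west
3. move(2) → (1, 0) facing west
nothing shorter than 3 reaches the goal.

strafe(left, 2), strafe(left, 2), move(2)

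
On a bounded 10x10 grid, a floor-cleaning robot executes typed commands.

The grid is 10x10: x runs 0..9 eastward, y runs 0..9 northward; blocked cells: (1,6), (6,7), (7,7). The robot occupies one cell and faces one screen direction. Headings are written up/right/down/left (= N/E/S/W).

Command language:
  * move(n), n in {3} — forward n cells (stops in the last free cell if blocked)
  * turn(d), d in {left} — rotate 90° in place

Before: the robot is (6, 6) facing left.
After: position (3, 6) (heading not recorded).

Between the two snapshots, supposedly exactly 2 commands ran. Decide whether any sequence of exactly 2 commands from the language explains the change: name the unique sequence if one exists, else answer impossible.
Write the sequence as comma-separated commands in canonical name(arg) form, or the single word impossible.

move(3), turn(left)

key: running turn(left) before move(3) would end elsewhere — order is forced
t0: (6, 6) facing left
[1] after move(3): (3, 6) facing left
[2] after turn(left): (3, 6) facing down
no other 2-command option fits: unique.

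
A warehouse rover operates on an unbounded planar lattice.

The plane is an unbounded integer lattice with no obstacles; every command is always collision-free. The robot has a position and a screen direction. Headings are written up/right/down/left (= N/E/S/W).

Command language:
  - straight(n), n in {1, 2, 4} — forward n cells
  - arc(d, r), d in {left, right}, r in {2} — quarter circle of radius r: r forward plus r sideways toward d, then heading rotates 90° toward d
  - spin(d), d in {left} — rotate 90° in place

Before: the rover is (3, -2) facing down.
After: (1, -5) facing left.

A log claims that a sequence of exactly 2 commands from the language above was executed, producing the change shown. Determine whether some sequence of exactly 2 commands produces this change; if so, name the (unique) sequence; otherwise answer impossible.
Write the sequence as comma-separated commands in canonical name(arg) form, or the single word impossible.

key: running arc(right, 2) before straight(1) would end elsewhere — order is forced
from: (3, -2) facing down
1. straight(1) → (3, -3) facing down
2. arc(right, 2) → (1, -5) facing left
all 36 alternatives checked — unique.

straight(1), arc(right, 2)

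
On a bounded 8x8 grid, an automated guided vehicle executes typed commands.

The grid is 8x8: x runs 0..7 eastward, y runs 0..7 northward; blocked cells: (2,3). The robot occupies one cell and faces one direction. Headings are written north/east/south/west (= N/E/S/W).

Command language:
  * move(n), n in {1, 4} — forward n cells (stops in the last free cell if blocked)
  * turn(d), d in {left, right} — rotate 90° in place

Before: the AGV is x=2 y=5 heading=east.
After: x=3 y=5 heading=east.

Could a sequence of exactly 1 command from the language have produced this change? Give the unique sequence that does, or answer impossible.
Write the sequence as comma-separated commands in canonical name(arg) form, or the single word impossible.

move(1)

key: still facing E — the one step turns nothing
from: x=2 y=5 heading=east
[1] after move(1): x=3 y=5 heading=east
all 4 alternatives checked — unique.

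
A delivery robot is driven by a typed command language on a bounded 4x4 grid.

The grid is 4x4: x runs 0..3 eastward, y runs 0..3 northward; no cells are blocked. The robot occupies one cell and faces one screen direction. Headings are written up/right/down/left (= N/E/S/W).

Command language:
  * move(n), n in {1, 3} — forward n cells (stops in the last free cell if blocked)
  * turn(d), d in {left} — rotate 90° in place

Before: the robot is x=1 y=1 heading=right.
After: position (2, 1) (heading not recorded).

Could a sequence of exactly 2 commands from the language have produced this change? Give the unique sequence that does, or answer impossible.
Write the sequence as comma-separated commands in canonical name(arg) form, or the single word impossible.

key: running turn(left) before move(1) would end elsewhere — order is forced
t0: x=1 y=1 heading=right
1. move(1) → x=2 y=1 heading=right
2. turn(left) → x=2 y=1 heading=up
no rival 2-sequence matches.

move(1), turn(left)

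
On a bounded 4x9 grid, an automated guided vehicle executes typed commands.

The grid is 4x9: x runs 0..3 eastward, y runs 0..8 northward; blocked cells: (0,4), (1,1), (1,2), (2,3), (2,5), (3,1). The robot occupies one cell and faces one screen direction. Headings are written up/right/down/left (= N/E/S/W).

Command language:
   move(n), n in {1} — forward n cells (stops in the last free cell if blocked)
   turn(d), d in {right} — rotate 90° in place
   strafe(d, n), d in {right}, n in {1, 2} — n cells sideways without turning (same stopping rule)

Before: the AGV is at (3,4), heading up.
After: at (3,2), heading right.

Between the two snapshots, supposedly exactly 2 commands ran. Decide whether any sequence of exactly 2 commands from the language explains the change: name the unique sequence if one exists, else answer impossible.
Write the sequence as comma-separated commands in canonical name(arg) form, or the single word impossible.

key: order matters: swapping turn(right) and strafe(right, 2) lands elsewhere
begin: at (3,4), heading up
[1] after turn(right): at (3,4), heading right
[2] after strafe(right, 2): at (3,2), heading right
uniquely the one of 16 2-step routes that fits.

turn(right), strafe(right, 2)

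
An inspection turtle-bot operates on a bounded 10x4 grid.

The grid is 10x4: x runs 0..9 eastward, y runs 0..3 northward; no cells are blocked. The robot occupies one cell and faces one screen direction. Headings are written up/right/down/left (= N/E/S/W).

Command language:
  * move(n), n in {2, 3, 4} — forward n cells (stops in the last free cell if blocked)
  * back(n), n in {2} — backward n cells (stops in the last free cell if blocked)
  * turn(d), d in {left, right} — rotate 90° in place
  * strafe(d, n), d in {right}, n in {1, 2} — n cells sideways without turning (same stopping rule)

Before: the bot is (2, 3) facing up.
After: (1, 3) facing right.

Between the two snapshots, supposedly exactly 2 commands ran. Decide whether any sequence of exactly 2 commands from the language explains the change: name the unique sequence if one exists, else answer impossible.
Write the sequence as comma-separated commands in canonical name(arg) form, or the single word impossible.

no 2-step route produces this change.

impossible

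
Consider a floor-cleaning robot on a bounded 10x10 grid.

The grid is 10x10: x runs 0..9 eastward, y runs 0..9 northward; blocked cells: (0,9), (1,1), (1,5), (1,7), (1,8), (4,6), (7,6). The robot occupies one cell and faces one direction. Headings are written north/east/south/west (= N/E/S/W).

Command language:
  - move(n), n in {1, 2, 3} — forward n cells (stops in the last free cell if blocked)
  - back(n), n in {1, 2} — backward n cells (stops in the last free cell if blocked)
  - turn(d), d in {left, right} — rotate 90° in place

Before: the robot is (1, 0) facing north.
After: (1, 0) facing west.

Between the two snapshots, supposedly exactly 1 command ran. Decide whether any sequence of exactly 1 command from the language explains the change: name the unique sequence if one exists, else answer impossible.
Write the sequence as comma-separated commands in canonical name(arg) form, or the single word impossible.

key: (1,0) unchanged — the single command moves nothing
start: (1, 0) facing north
step 1 (turn(left)): (1, 0) facing west
no other 1-command option fits: unique.

turn(left)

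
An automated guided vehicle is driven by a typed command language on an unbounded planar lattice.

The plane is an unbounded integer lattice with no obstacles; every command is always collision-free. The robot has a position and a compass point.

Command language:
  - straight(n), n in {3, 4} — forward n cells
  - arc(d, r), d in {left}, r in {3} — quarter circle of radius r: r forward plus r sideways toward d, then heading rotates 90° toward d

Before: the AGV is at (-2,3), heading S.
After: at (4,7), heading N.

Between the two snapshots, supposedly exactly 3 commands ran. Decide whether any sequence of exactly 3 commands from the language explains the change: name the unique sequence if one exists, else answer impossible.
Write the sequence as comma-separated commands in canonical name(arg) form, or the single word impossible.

key: cell and facing (now N) both changed — the 3 commands mix motion and turning
from: at (-2,3), heading S
1. arc(left, 3) → at (1,0), heading E
2. arc(left, 3) → at (4,3), heading N
3. straight(4) → at (4,7), heading N
uniquely the one of 27 3-step routes that fits.

arc(left, 3), arc(left, 3), straight(4)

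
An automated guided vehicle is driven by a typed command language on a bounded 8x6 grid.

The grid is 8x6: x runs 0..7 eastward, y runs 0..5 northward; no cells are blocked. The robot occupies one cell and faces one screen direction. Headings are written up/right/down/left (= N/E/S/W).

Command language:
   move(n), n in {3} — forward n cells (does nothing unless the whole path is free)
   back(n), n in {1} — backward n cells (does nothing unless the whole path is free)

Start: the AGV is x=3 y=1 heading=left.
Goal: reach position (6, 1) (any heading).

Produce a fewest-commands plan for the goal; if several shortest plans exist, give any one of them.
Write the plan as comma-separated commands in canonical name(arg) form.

begin: x=3 y=1 heading=left
1. back(1) → x=4 y=1 heading=left
2. back(1) → x=5 y=1 heading=left
3. back(1) → x=6 y=1 heading=left
minimal: 3 command(s), checked below 3.

back(1), back(1), back(1)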